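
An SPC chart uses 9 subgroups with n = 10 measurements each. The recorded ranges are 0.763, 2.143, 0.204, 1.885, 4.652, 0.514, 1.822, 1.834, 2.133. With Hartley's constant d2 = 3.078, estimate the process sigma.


R_bar = (0.763 + 2.143 + 0.204 + 1.885 + 4.652 + 0.514 + 1.822 + 1.834 + 2.133) / 9
R_bar = 15.95 / 9 = 1.7722222
sigma_hat = R_bar / d2 = 1.7722222 / 3.078 = 0.5758

0.5758


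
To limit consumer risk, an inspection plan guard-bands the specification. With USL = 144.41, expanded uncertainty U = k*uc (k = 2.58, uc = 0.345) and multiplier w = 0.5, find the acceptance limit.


U = k * uc = 2.58 * 0.345 = 0.8901
guard band g = w * U = 0.5 * 0.8901 = 0.44505
AL = USL - g = 144.41 - 0.44505
AL = 143.9649

143.9649


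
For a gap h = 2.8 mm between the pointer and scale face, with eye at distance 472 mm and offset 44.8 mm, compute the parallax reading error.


error = h * offset / d
= 2.8 * 44.8 / 472
= 0.2658

0.2658


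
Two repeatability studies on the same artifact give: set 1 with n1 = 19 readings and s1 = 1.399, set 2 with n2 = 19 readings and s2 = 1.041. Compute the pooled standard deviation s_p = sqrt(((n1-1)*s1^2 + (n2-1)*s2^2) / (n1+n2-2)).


s_p = sqrt(((n1-1)*s1^2 + (n2-1)*s2^2) / (n1+n2-2))
numerator = (19-1)*1.399^2 + (19-1)*1.041^2 = 35.229618 + 19.506258 = 54.735876
denominator = 19 + 19 - 2 = 36
s_p^2 = 54.735876 / 36 = 1.520441
s_p = sqrt(1.520441) = 1.2331

1.2331


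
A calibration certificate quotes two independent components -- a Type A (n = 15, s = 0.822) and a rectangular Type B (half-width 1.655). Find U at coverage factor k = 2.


u_A = s / sqrt(n) = 0.822 / sqrt(15) = 0.21223949
u_B = half_width / sqrt(3) = 1.655 / sqrt(3) = 0.9555147
uc = sqrt(u_A^2 + u_B^2) = sqrt(0.21223949^2 + 0.9555147^2) = 0.9788023
U = k * uc = 2 * 0.9788023
U = 1.9576

1.9576


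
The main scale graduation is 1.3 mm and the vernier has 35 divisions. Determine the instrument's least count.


LC = MSD / n_div
= 1.3 / 35
= 0.0371

0.0371


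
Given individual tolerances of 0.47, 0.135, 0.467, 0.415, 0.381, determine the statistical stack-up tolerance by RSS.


RSS = sqrt(0.47^2 + 0.135^2 + 0.467^2 + 0.415^2 + 0.381^2)
= sqrt(0.7746)
= 0.8801

0.8801


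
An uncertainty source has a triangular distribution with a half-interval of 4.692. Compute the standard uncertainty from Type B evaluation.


u_B = half_width / sqrt(6)
u_B = 4.692 / 2.4494897
u_B = 1.9155

1.9155


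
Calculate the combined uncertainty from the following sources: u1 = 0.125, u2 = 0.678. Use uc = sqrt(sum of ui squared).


uc = sqrt(0.125^2 + 0.678^2)
uc = sqrt(0.475309)
uc = 0.6894

0.6894


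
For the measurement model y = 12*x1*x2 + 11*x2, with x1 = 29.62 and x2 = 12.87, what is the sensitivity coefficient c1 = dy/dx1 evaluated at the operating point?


y = 12*x1*x2 + 11*x2
dy/dx1 = 12*x2
Evaluate at x2 = 12.87: c1 = 12 * 12.87
c1 = 154.4400

154.4400


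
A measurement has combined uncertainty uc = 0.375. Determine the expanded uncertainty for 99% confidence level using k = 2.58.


U = k * uc
U = 2.58 * 0.375
U = 0.9675

0.9675


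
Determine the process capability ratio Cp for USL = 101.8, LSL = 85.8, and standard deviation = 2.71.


Cp = (USL - LSL) / (6 * sigma)
= (101.8 - 85.8) / (6 * 2.71)
= 16.0000 / 16.2600
= 0.9840

0.9840


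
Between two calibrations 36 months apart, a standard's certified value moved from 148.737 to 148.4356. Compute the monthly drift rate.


rate = (v2 - v1) / months
= (148.4356 - 148.737) / 36
= -0.3014 / 36
= -0.0084

-0.0084


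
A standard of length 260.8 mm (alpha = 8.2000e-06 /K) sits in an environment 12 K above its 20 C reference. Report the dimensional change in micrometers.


dL = L * alpha * dT
= 260.8 * 8.2000e-06 * 12
= 0.0256627 mm
dL_um = 0.0256627 * 1000 = 25.6627 um

25.6627


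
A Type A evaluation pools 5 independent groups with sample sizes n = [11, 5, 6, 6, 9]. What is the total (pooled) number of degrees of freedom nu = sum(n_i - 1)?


nu = sum_i (n_i - 1)
nu = ((11 - 1) + (5 - 1) + (6 - 1) + (6 - 1) + (9 - 1))
nu = 10 + 4 + 5 + 5 + 8
nu = 32

32


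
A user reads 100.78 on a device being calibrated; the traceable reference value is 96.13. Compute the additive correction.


Correction = standard - reading
= 96.13 - 100.78
= -4.6500

-4.6500


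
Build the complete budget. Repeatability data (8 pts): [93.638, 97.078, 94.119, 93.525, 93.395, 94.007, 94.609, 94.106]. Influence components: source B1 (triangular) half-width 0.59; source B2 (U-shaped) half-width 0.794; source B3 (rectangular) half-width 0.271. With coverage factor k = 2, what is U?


mean = (93.638 + 97.078 + 94.119 + 93.525 + 93.395 + 94.007 + 94.609 + 94.106) / 8 = 94.309625
s = sqrt(sum((x - mean)^2)/(n-1)) = 1.1847944
u_A = s / sqrt(n) = 1.1847944 / sqrt(8) = 0.41888808
u_B1 = 0.59 / sqrt(6) = 0.24086649
u_B2 = 0.794 / sqrt(2) = 0.56144278
u_B3 = 0.271 / sqrt(3) = 0.15646192
uc = sqrt(0.41888808^2 + 0.24086649^2 + 0.56144278^2 + 0.15646192^2) = 0.75708799
U = k * uc = 2 * 0.75708799
U = 1.5142

1.5142


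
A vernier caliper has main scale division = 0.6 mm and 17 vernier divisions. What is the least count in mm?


LC = MSD / n_div
= 0.6 / 17
= 0.0353

0.0353


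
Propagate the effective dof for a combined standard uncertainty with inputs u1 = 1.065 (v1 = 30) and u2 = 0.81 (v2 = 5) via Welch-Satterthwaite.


uc = sqrt(u1^2 + u2^2) = sqrt(1.065^2 + 0.81^2) = 1.3380303
v_eff = uc^4 / (u1^4/v1 + u2^4/v2)
= 1.3380303^4 / (1.065^4/30 + 0.81^4/5)
= 3.2052639 / 0.12897565
v_eff = 24.8517

24.8517


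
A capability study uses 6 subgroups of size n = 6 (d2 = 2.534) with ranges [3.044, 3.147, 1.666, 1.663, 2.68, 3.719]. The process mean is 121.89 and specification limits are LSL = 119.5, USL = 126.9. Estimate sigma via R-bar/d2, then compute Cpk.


R_bar = (3.044 + 3.147 + 1.666 + 1.663 + 2.68 + 3.719) / 6 = 2.6531667
sigma = R_bar / d2 = 2.6531667 / 2.534 = 1.0470271
Cp = (USL - LSL)/(6*sigma) = (126.9 - 119.5)/(6*1.0470271) = 1.1779
Cpu = (126.9 - 121.89)/(3*1.0470271) = 1.5950
Cpl = (121.89 - 119.5)/(3*1.0470271) = 0.7609
Cpk = min(Cpu, Cpl) = 0.7609

0.7609


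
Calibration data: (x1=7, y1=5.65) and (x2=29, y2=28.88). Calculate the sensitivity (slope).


slope = (y2 - y1) / (x2 - x1)
= (28.88 - 5.65) / (29 - 7)
= 23.2300 / 22
= 1.0559

1.0559


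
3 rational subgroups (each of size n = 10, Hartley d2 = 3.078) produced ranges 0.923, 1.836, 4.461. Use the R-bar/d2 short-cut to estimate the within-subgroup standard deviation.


R_bar = (0.923 + 1.836 + 4.461) / 3
R_bar = 7.22 / 3 = 2.4066667
sigma_hat = R_bar / d2 = 2.4066667 / 3.078 = 0.7819

0.7819


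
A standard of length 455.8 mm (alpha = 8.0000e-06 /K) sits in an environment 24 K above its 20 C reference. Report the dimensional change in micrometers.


dL = L * alpha * dT
= 455.8 * 8.0000e-06 * 24
= 0.0875136 mm
dL_um = 0.0875136 * 1000 = 87.5136 um

87.5136


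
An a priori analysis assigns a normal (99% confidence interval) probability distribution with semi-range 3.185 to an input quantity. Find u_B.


u_B = half_width / 2.576
u_B = 3.185 / 2.576
u_B = 1.2364

1.2364


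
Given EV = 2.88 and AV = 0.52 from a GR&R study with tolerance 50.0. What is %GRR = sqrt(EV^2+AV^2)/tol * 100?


GRR = sqrt(EV^2 + AV^2) = sqrt(2.88^2 + 0.52^2) = 2.926568
%GRR = GRR / tol * 100 = 2.926568 / 50.0 * 100
%GRR = 5.8531

5.8531


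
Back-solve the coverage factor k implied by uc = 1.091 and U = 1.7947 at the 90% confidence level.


k = U / uc
k = 1.7947 / 1.091
k = 1.645

1.645


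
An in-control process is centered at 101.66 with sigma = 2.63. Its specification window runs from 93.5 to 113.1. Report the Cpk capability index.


Cpu = (USL - mean) / (3*sigma) = (113.1 - 101.66) / (3*2.63) = 1.4499
Cpl = (mean - LSL) / (3*sigma) = (101.66 - 93.5) / (3*2.63) = 1.0342
Cpk = min(Cpu, Cpl) = 1.0342

1.0342


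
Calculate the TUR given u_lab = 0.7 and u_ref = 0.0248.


TUR = u_lab / u_ref
= 0.7 / 0.0248
= 28.2258

28.2258


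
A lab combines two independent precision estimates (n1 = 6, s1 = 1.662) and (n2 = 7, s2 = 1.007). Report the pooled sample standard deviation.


s_p = sqrt(((n1-1)*s1^2 + (n2-1)*s2^2) / (n1+n2-2))
numerator = (6-1)*1.662^2 + (7-1)*1.007^2 = 13.81122 + 6.084294 = 19.895514
denominator = 6 + 7 - 2 = 11
s_p^2 = 19.895514 / 11 = 1.8086831
s_p = sqrt(1.8086831) = 1.3449

1.3449


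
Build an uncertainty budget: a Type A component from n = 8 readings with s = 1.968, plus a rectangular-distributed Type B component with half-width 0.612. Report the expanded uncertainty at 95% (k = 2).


u_A = s / sqrt(n) = 1.968 / sqrt(8) = 0.69579307
u_B = half_width / sqrt(3) = 0.612 / sqrt(3) = 0.35333836
uc = sqrt(u_A^2 + u_B^2) = sqrt(0.69579307^2 + 0.35333836^2) = 0.78036914
U = k * uc = 2 * 0.78036914
U = 1.5607

1.5607


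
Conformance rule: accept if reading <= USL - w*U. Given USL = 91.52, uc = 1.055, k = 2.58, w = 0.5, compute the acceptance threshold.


U = k * uc = 2.58 * 1.055 = 2.7219
guard band g = w * U = 0.5 * 2.7219 = 1.36095
AL = USL - g = 91.52 - 1.36095
AL = 90.1590

90.1590


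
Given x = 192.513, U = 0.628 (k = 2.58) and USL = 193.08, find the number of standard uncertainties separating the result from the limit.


u = U / k = 0.628 / 2.58 = 0.24341085
margin = |USL - x| = |193.08 - 192.513| = 0.567
z = margin / u = 0.567 / 0.24341085
z = 2.3294

2.3294


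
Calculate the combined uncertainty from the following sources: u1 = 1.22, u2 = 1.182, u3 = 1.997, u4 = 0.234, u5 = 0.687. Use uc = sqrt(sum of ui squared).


uc = sqrt(1.22^2 + 1.182^2 + 1.997^2 + 0.234^2 + 0.687^2)
uc = sqrt(7.400258)
uc = 2.7203

2.7203


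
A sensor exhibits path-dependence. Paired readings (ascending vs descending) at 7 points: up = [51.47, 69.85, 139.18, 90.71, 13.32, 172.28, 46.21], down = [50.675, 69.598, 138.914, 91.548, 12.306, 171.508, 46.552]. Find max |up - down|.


|51.47 - 50.675| = 0.7950
|69.85 - 69.598| = 0.2520
|139.18 - 138.914| = 0.2660
|90.71 - 91.548| = 0.8380
|13.32 - 12.306| = 1.0140
|172.28 - 171.508| = 0.7720
|46.21 - 46.552| = 0.3420
hysteresis = max(diffs) = 1.0140

1.0140


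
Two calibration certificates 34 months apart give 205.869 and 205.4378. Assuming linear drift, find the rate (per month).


rate = (v2 - v1) / months
= (205.4378 - 205.869) / 34
= -0.4312 / 34
= -0.0127

-0.0127


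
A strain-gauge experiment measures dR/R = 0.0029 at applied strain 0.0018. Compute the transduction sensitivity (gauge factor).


GF = (dR/R) / epsilon
= 0.0029 / 0.0018
= 1.6111

1.6111


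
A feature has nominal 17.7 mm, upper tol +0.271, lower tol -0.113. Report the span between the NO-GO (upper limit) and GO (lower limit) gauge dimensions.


GO = nominal - lower_tol (smallest hole = maximum material condition)
GO = 17.7 - 0.113 = 17.587
NO-GO = nominal + upper_tol (largest hole = least material condition)
NO-GO = 17.7 + 0.271 = 17.971
spread = NO-GO - GO = 17.971 - 17.587 = 0.3840

0.3840


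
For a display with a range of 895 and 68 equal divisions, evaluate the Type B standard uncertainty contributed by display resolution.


resolution = range / divisions
resolution = 895 / 68 = 13.161765
u_res = resolution / (2*sqrt(3))
u_res = 13.161765 / 3.4641016
u_res = 3.7995

3.7995


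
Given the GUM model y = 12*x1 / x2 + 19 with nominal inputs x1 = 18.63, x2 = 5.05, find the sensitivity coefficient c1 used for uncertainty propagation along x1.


y = 12*x1 / x2 + 19
dy/dx1 = 12/x2
Evaluate at x2 = 5.05: c1 = 12 / 5.05
c1 = 2.3762

2.3762


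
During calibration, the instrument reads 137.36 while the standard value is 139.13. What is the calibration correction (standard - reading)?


Correction = standard - reading
= 139.13 - 137.36
= 1.7700

1.7700


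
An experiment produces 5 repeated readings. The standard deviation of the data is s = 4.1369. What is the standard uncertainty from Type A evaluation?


u_A = s / sqrt(n)
u_A = 4.1369 / sqrt(5)
u_A = 4.1369 / 2.236068
u_A = 1.8501

1.8501


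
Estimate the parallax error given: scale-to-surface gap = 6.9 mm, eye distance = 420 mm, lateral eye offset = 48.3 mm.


error = h * offset / d
= 6.9 * 48.3 / 420
= 0.7935

0.7935


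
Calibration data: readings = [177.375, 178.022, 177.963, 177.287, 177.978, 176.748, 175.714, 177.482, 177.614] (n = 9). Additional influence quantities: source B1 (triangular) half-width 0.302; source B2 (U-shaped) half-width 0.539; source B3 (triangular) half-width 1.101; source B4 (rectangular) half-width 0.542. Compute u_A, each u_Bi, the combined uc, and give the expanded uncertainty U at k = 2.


mean = (177.375 + 178.022 + 177.963 + 177.287 + 177.978 + 176.748 + 175.714 + 177.482 + 177.614) / 9 = 177.3536667
s = sqrt(sum((x - mean)^2)/(n-1)) = 0.73758305
u_A = s / sqrt(n) = 0.73758305 / sqrt(9) = 0.24586102
u_B1 = 0.302 / sqrt(6) = 0.12329098
u_B2 = 0.539 / sqrt(2) = 0.38113056
u_B3 = 1.101 / sqrt(6) = 0.44948137
u_B4 = 0.542 / sqrt(3) = 0.31292385
uc = sqrt(0.24586102^2 + 0.12329098^2 + 0.38113056^2 + 0.44948137^2 + 0.31292385^2) = 0.72170884
U = k * uc = 2 * 0.72170884
U = 1.4434

1.4434


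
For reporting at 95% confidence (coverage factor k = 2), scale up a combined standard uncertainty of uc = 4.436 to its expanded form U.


U = k * uc
U = 2 * 4.436
U = 8.8720

8.8720


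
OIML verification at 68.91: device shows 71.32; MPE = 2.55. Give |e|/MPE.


e = indication - reference = 71.32 - 68.91 = 2.4100
|e| = 2.4100
ratio = |e| / MPE = 2.4100 / 2.55
ratio = 0.9451

0.9451


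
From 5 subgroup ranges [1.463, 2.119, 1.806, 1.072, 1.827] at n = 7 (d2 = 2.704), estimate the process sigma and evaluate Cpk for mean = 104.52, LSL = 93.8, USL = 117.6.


R_bar = (1.463 + 2.119 + 1.806 + 1.072 + 1.827) / 5 = 1.6574
sigma = R_bar / d2 = 1.6574 / 2.704 = 0.61294379
Cp = (USL - LSL)/(6*sigma) = (117.6 - 93.8)/(6*0.61294379) = 6.4715
Cpu = (117.6 - 104.52)/(3*0.61294379) = 7.1132
Cpl = (104.52 - 93.8)/(3*0.61294379) = 5.8298
Cpk = min(Cpu, Cpl) = 5.8298

5.8298


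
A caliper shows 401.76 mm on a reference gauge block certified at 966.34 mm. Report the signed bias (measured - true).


Systematic error = measured - true
= 401.76 - 966.34
= -564.5800

-564.5800


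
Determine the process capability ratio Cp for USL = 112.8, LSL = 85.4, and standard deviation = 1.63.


Cp = (USL - LSL) / (6 * sigma)
= (112.8 - 85.4) / (6 * 1.63)
= 27.4000 / 9.7800
= 2.8016

2.8016


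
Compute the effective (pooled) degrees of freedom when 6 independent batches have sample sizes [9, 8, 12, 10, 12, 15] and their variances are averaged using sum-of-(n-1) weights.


nu = sum_i (n_i - 1)
nu = ((9 - 1) + (8 - 1) + (12 - 1) + (10 - 1) + (12 - 1) + (15 - 1))
nu = 8 + 7 + 11 + 9 + 11 + 14
nu = 60

60


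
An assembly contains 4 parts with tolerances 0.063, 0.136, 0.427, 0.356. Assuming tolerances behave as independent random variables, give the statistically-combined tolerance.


RSS = sqrt(0.063^2 + 0.136^2 + 0.427^2 + 0.356^2)
= sqrt(0.33153)
= 0.5758

0.5758


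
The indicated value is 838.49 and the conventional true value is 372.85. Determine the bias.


Systematic error = measured - true
= 838.49 - 372.85
= 465.6400

465.6400


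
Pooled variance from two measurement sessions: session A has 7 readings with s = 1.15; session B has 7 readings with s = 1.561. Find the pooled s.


s_p = sqrt(((n1-1)*s1^2 + (n2-1)*s2^2) / (n1+n2-2))
numerator = (7-1)*1.15^2 + (7-1)*1.561^2 = 7.935 + 14.620326 = 22.555326
denominator = 7 + 7 - 2 = 12
s_p^2 = 22.555326 / 12 = 1.8796105
s_p = sqrt(1.8796105) = 1.3710

1.3710


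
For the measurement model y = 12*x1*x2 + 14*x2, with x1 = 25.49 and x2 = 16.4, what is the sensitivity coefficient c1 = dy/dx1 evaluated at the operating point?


y = 12*x1*x2 + 14*x2
dy/dx1 = 12*x2
Evaluate at x2 = 16.4: c1 = 12 * 16.4
c1 = 196.8000

196.8000


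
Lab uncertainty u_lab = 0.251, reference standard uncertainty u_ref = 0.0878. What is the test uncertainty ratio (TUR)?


TUR = u_lab / u_ref
= 0.251 / 0.0878
= 2.8588

2.8588


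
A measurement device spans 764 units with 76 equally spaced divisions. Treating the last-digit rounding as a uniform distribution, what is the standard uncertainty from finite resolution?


resolution = range / divisions
resolution = 764 / 76 = 10.052632
u_res = resolution / (2*sqrt(3))
u_res = 10.052632 / 3.4641016
u_res = 2.9019

2.9019


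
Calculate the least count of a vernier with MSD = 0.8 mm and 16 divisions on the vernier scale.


LC = MSD / n_div
= 0.8 / 16
= 0.0500

0.0500


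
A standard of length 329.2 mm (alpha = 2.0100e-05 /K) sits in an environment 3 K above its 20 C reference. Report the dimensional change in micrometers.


dL = L * alpha * dT
= 329.2 * 2.0100e-05 * 3
= 0.0198508 mm
dL_um = 0.0198508 * 1000 = 19.8508 um

19.8508


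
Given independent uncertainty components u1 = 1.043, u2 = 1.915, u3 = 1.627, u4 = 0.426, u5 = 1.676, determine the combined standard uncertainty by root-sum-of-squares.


uc = sqrt(1.043^2 + 1.915^2 + 1.627^2 + 0.426^2 + 1.676^2)
uc = sqrt(10.392655)
uc = 3.2238

3.2238


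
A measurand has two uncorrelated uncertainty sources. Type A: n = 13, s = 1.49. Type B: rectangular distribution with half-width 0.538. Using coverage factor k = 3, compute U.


u_A = s / sqrt(n) = 1.49 / sqrt(13) = 0.41325165
u_B = half_width / sqrt(3) = 0.538 / sqrt(3) = 0.31061444
uc = sqrt(u_A^2 + u_B^2) = sqrt(0.41325165^2 + 0.31061444^2) = 0.51697027
U = k * uc = 3 * 0.51697027
U = 1.5509

1.5509


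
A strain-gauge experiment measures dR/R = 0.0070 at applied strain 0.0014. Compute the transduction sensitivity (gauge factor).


GF = (dR/R) / epsilon
= 0.0070 / 0.0014
= 5.0000

5.0000


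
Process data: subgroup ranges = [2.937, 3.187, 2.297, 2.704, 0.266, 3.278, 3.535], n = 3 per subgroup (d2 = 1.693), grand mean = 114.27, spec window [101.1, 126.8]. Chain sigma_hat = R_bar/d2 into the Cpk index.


R_bar = (2.937 + 3.187 + 2.297 + 2.704 + 0.266 + 3.278 + 3.535) / 7 = 2.6005714
sigma = R_bar / d2 = 2.6005714 / 1.693 = 1.5360729
Cp = (USL - LSL)/(6*sigma) = (126.8 - 101.1)/(6*1.5360729) = 2.7885
Cpu = (126.8 - 114.27)/(3*1.5360729) = 2.7191
Cpl = (114.27 - 101.1)/(3*1.5360729) = 2.8579
Cpk = min(Cpu, Cpl) = 2.7191

2.7191


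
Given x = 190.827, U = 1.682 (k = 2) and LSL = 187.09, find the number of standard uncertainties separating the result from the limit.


u = U / k = 1.682 / 2 = 0.841
margin = |LSL - x| = |187.09 - 190.827| = 3.737
z = margin / u = 3.737 / 0.841
z = 4.4435

4.4435


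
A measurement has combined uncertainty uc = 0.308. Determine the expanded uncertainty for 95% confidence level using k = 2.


U = k * uc
U = 2 * 0.308
U = 0.6160

0.6160


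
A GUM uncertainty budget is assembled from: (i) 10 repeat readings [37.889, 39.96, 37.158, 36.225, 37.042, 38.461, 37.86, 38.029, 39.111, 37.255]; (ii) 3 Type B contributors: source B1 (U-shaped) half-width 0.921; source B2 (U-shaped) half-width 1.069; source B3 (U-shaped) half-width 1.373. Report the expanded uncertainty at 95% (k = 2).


mean = (37.889 + 39.96 + 37.158 + 36.225 + 37.042 + 38.461 + 37.86 + 38.029 + 39.111 + 37.255) / 10 = 37.899
s = sqrt(sum((x - mean)^2)/(n-1)) = 1.0827728
u_A = s / sqrt(n) = 1.0827728 / sqrt(10) = 0.34240282
u_B1 = 0.921 / sqrt(2) = 0.65124535
u_B2 = 1.069 / sqrt(2) = 0.75589715
u_B3 = 1.373 / sqrt(2) = 0.97085761
uc = sqrt(0.34240282^2 + 0.65124535^2 + 0.75589715^2 + 0.97085761^2) = 1.4336336
U = k * uc = 2 * 1.4336336
U = 2.8673

2.8673


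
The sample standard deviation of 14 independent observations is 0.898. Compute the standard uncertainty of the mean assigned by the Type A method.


u_A = s / sqrt(n)
u_A = 0.898 / sqrt(14)
u_A = 0.898 / 3.7416574
u_A = 0.2400

0.2400


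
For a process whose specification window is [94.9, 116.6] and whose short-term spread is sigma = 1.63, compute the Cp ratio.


Cp = (USL - LSL) / (6 * sigma)
= (116.6 - 94.9) / (6 * 1.63)
= 21.7000 / 9.7800
= 2.2188

2.2188


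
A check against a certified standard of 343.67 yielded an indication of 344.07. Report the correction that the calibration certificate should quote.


Correction = standard - reading
= 343.67 - 344.07
= -0.4000

-0.4000


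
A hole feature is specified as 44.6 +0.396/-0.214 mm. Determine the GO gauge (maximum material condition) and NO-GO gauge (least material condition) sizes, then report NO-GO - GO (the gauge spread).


GO = nominal - lower_tol (smallest hole = maximum material condition)
GO = 44.6 - 0.214 = 44.386
NO-GO = nominal + upper_tol (largest hole = least material condition)
NO-GO = 44.6 + 0.396 = 44.996
spread = NO-GO - GO = 44.996 - 44.386 = 0.6100

0.6100


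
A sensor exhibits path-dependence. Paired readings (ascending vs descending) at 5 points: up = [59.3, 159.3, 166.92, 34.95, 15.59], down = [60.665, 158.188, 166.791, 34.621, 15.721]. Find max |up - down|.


|59.3 - 60.665| = 1.3650
|159.3 - 158.188| = 1.1120
|166.92 - 166.791| = 0.1290
|34.95 - 34.621| = 0.3290
|15.59 - 15.721| = 0.1310
hysteresis = max(diffs) = 1.3650

1.3650


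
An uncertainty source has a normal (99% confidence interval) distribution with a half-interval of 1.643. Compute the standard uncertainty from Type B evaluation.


u_B = half_width / 2.576
u_B = 1.643 / 2.576
u_B = 0.6378

0.6378


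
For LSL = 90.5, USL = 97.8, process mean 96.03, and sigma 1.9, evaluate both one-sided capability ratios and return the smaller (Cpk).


Cpu = (USL - mean) / (3*sigma) = (97.8 - 96.03) / (3*1.9) = 0.3105
Cpl = (mean - LSL) / (3*sigma) = (96.03 - 90.5) / (3*1.9) = 0.9702
Cpk = min(Cpu, Cpl) = 0.3105

0.3105


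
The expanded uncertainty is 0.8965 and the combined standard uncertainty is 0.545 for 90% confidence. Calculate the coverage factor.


k = U / uc
k = 0.8965 / 0.545
k = 1.645

1.645


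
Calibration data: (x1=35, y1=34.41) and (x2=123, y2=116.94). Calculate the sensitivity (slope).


slope = (y2 - y1) / (x2 - x1)
= (116.94 - 34.41) / (123 - 35)
= 82.5300 / 88
= 0.9378

0.9378


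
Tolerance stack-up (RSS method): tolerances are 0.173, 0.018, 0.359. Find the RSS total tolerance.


RSS = sqrt(0.173^2 + 0.018^2 + 0.359^2)
= sqrt(0.159134)
= 0.3989

0.3989


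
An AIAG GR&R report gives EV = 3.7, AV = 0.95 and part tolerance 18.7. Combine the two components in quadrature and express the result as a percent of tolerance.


GRR = sqrt(EV^2 + AV^2) = sqrt(3.7^2 + 0.95^2) = 3.8200131
%GRR = GRR / tol * 100 = 3.8200131 / 18.7 * 100
%GRR = 20.4279

20.4279


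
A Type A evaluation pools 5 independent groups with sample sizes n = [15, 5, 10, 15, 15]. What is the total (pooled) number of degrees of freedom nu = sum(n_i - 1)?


nu = sum_i (n_i - 1)
nu = ((15 - 1) + (5 - 1) + (10 - 1) + (15 - 1) + (15 - 1))
nu = 14 + 4 + 9 + 14 + 14
nu = 55

55


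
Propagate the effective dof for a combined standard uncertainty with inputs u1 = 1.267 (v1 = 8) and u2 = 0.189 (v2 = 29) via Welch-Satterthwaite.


uc = sqrt(u1^2 + u2^2) = sqrt(1.267^2 + 0.189^2) = 1.2810191
v_eff = uc^4 / (u1^4/v1 + u2^4/v2)
= 1.2810191^4 / (1.267^4/8 + 0.189^4/29)
= 2.6929136 / 0.3221631
v_eff = 8.3589

8.3589


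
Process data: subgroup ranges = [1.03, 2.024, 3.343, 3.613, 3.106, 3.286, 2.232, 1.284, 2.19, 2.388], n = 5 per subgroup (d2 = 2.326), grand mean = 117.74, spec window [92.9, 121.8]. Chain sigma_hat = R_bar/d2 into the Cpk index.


R_bar = (1.03 + 2.024 + 3.343 + 3.613 + 3.106 + 3.286 + 2.232 + 1.284 + 2.19 + 2.388) / 10 = 2.4496
sigma = R_bar / d2 = 2.4496 / 2.326 = 1.0531384
Cp = (USL - LSL)/(6*sigma) = (121.8 - 92.9)/(6*1.0531384) = 4.5736
Cpu = (121.8 - 117.74)/(3*1.0531384) = 1.2850
Cpl = (117.74 - 92.9)/(3*1.0531384) = 7.8622
Cpk = min(Cpu, Cpl) = 1.2850

1.2850


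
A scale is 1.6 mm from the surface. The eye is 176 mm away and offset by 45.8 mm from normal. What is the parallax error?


error = h * offset / d
= 1.6 * 45.8 / 176
= 0.4164

0.4164


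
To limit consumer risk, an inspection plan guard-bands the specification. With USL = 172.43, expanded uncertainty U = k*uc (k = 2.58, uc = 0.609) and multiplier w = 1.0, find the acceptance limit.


U = k * uc = 2.58 * 0.609 = 1.57122
guard band g = w * U = 1.0 * 1.57122 = 1.57122
AL = USL - g = 172.43 - 1.57122
AL = 170.8588

170.8588


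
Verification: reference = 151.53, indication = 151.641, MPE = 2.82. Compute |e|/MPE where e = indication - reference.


e = indication - reference = 151.641 - 151.53 = 0.1110
|e| = 0.1110
ratio = |e| / MPE = 0.1110 / 2.82
ratio = 0.0394

0.0394


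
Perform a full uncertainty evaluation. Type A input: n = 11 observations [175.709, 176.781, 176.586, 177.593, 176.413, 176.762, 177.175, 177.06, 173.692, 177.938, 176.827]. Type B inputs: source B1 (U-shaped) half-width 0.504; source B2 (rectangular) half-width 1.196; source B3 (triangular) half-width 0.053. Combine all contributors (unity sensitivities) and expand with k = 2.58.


mean = (175.709 + 176.781 + 176.586 + 177.593 + 176.413 + 176.762 + 177.175 + 177.06 + 173.692 + 177.938 + 176.827) / 11 = 176.5941818
s = sqrt(sum((x - mean)^2)/(n-1)) = 1.1275722
u_A = s / sqrt(n) = 1.1275722 / sqrt(11) = 0.33997581
u_B1 = 0.504 / sqrt(2) = 0.35638182
u_B2 = 1.196 / sqrt(3) = 0.69051092
u_B3 = 0.053 / sqrt(6) = 0.021637159
uc = sqrt(0.33997581^2 + 0.35638182^2 + 0.69051092^2 + 0.021637159^2) = 0.84844861
U = k * uc = 2.58 * 0.84844861
U = 2.1890

2.1890


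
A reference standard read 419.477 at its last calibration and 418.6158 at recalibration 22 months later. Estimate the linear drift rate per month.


rate = (v2 - v1) / months
= (418.6158 - 419.477) / 22
= -0.8612 / 22
= -0.0391

-0.0391


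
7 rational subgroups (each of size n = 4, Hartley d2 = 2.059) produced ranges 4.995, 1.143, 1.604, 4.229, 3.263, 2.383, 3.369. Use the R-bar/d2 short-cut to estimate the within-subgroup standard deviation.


R_bar = (4.995 + 1.143 + 1.604 + 4.229 + 3.263 + 2.383 + 3.369) / 7
R_bar = 20.986 / 7 = 2.998
sigma_hat = R_bar / d2 = 2.998 / 2.059 = 1.4560

1.4560


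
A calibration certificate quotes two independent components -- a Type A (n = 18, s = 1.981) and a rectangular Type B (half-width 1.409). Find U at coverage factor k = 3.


u_A = s / sqrt(n) = 1.981 / sqrt(18) = 0.46692618
u_B = half_width / sqrt(3) = 1.409 / sqrt(3) = 0.81348653
uc = sqrt(u_A^2 + u_B^2) = sqrt(0.46692618^2 + 0.81348653^2) = 0.93796609
U = k * uc = 3 * 0.93796609
U = 2.8139

2.8139


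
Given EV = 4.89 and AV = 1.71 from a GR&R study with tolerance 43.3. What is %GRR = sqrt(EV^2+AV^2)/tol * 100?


GRR = sqrt(EV^2 + AV^2) = sqrt(4.89^2 + 1.71^2) = 5.1803668
%GRR = GRR / tol * 100 = 5.1803668 / 43.3 * 100
%GRR = 11.9639

11.9639


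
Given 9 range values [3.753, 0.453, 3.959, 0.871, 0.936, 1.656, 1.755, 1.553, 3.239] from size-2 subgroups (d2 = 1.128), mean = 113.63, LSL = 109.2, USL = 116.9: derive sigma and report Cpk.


R_bar = (3.753 + 0.453 + 3.959 + 0.871 + 0.936 + 1.656 + 1.755 + 1.553 + 3.239) / 9 = 2.0194444
sigma = R_bar / d2 = 2.0194444 / 1.128 = 1.7902876
Cp = (USL - LSL)/(6*sigma) = (116.9 - 109.2)/(6*1.7902876) = 0.7168
Cpu = (116.9 - 113.63)/(3*1.7902876) = 0.6088
Cpl = (113.63 - 109.2)/(3*1.7902876) = 0.8248
Cpk = min(Cpu, Cpl) = 0.6088

0.6088


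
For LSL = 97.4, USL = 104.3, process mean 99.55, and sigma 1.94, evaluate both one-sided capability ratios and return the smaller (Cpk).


Cpu = (USL - mean) / (3*sigma) = (104.3 - 99.55) / (3*1.94) = 0.8162
Cpl = (mean - LSL) / (3*sigma) = (99.55 - 97.4) / (3*1.94) = 0.3694
Cpk = min(Cpu, Cpl) = 0.3694

0.3694


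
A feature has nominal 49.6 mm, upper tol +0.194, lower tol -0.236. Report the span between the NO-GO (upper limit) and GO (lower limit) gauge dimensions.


GO = nominal - lower_tol (smallest hole = maximum material condition)
GO = 49.6 - 0.236 = 49.364
NO-GO = nominal + upper_tol (largest hole = least material condition)
NO-GO = 49.6 + 0.194 = 49.794
spread = NO-GO - GO = 49.794 - 49.364 = 0.4300

0.4300


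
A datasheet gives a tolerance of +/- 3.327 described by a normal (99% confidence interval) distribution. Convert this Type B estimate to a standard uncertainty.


u_B = half_width / 2.576
u_B = 3.327 / 2.576
u_B = 1.2915

1.2915


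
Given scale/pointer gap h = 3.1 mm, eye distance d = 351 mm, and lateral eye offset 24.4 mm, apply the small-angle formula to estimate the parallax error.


error = h * offset / d
= 3.1 * 24.4 / 351
= 0.2155

0.2155


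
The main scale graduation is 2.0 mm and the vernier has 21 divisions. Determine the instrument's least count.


LC = MSD / n_div
= 2.0 / 21
= 0.0952

0.0952


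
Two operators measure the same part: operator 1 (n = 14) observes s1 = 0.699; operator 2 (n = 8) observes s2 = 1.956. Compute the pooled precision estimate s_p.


s_p = sqrt(((n1-1)*s1^2 + (n2-1)*s2^2) / (n1+n2-2))
numerator = (14-1)*0.699^2 + (8-1)*1.956^2 = 6.351813 + 26.781552 = 33.133365
denominator = 14 + 8 - 2 = 20
s_p^2 = 33.133365 / 20 = 1.6566682
s_p = sqrt(1.6566682) = 1.2871

1.2871


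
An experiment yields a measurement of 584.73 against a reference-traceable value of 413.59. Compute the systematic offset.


Systematic error = measured - true
= 584.73 - 413.59
= 171.1400

171.1400


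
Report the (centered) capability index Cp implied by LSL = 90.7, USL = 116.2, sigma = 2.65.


Cp = (USL - LSL) / (6 * sigma)
= (116.2 - 90.7) / (6 * 2.65)
= 25.5000 / 15.9000
= 1.6038

1.6038


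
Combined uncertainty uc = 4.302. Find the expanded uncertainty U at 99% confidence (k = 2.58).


U = k * uc
U = 2.58 * 4.302
U = 11.0992

11.0992


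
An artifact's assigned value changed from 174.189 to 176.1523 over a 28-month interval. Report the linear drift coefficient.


rate = (v2 - v1) / months
= (176.1523 - 174.189) / 28
= 1.9633 / 28
= 0.0701

0.0701


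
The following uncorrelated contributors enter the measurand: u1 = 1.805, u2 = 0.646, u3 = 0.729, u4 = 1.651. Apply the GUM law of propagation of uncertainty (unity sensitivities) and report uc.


uc = sqrt(1.805^2 + 0.646^2 + 0.729^2 + 1.651^2)
uc = sqrt(6.932583)
uc = 2.6330

2.6330


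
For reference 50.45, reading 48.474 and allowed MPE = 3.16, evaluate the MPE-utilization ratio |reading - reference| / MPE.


e = indication - reference = 48.474 - 50.45 = -1.9760
|e| = 1.9760
ratio = |e| / MPE = 1.9760 / 3.16
ratio = 0.6253

0.6253


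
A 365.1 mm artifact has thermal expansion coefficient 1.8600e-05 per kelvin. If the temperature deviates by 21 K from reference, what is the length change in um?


dL = L * alpha * dT
= 365.1 * 1.8600e-05 * 21
= 0.1426081 mm
dL_um = 0.1426081 * 1000 = 142.6081 um

142.6081


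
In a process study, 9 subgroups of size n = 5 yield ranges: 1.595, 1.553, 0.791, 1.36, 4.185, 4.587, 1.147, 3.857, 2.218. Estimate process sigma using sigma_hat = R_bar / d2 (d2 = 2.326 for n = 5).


R_bar = (1.595 + 1.553 + 0.791 + 1.36 + 4.185 + 4.587 + 1.147 + 3.857 + 2.218) / 9
R_bar = 21.293 / 9 = 2.3658889
sigma_hat = R_bar / d2 = 2.3658889 / 2.326 = 1.0171

1.0171


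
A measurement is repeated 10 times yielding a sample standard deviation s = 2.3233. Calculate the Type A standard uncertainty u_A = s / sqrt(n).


u_A = s / sqrt(n)
u_A = 2.3233 / sqrt(10)
u_A = 2.3233 / 3.1622777
u_A = 0.7347

0.7347


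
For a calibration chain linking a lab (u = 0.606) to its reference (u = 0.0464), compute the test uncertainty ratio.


TUR = u_lab / u_ref
= 0.606 / 0.0464
= 13.0603

13.0603


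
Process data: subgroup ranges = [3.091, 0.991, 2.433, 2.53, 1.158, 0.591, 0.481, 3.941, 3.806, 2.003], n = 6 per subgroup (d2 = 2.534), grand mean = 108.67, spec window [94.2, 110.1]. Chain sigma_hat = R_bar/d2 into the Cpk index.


R_bar = (3.091 + 0.991 + 2.433 + 2.53 + 1.158 + 0.591 + 0.481 + 3.941 + 3.806 + 2.003) / 10 = 2.1025
sigma = R_bar / d2 = 2.1025 / 2.534 = 0.82971586
Cp = (USL - LSL)/(6*sigma) = (110.1 - 94.2)/(6*0.82971586) = 3.1939
Cpu = (110.1 - 108.67)/(3*0.82971586) = 0.5745
Cpl = (108.67 - 94.2)/(3*0.82971586) = 5.8132
Cpk = min(Cpu, Cpl) = 0.5745

0.5745


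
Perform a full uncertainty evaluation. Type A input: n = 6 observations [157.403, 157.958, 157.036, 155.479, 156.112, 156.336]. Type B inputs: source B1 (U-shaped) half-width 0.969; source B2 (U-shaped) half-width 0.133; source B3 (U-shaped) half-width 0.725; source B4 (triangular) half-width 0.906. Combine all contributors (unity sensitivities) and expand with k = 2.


mean = (157.403 + 157.958 + 157.036 + 155.479 + 156.112 + 156.336) / 6 = 156.7206667
s = sqrt(sum((x - mean)^2)/(n-1)) = 0.91172225
u_A = s / sqrt(n) = 0.91172225 / sqrt(6) = 0.37220905
u_B1 = 0.969 / sqrt(2) = 0.68518647
u_B2 = 0.133 / sqrt(2) = 0.094045202
u_B3 = 0.725 / sqrt(2) = 0.51265242
u_B4 = 0.906 / sqrt(6) = 0.36987295
uc = sqrt(0.37220905^2 + 0.68518647^2 + 0.094045202^2 + 0.51265242^2 + 0.36987295^2) = 1.0082079
U = k * uc = 2 * 1.0082079
U = 2.0164

2.0164


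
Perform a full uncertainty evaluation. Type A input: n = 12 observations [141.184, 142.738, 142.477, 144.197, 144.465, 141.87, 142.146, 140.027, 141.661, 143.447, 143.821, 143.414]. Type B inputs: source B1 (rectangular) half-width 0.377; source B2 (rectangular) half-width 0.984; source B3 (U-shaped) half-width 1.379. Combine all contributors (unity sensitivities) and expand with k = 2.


mean = (141.184 + 142.738 + 142.477 + 144.197 + 144.465 + 141.87 + 142.146 + 140.027 + 141.661 + 143.447 + 143.821 + 143.414) / 12 = 142.6205833
s = sqrt(sum((x - mean)^2)/(n-1)) = 1.3202855
u_A = s / sqrt(n) = 1.3202855 / sqrt(12) = 0.38113359
u_B1 = 0.377 / sqrt(3) = 0.21766105
u_B2 = 0.984 / sqrt(3) = 0.56811266
u_B3 = 1.379 / sqrt(2) = 0.97510025
uc = sqrt(0.38113359^2 + 0.21766105^2 + 0.56811266^2 + 0.97510025^2) = 1.2108723
U = k * uc = 2 * 1.2108723
U = 2.4217

2.4217


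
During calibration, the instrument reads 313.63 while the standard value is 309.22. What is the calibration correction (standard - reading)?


Correction = standard - reading
= 309.22 - 313.63
= -4.4100

-4.4100


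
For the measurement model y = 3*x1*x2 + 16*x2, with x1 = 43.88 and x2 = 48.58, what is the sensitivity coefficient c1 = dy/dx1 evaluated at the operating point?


y = 3*x1*x2 + 16*x2
dy/dx1 = 3*x2
Evaluate at x2 = 48.58: c1 = 3 * 48.58
c1 = 145.7400

145.7400


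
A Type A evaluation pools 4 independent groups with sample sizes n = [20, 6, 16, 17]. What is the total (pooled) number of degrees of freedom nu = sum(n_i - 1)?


nu = sum_i (n_i - 1)
nu = ((20 - 1) + (6 - 1) + (16 - 1) + (17 - 1))
nu = 19 + 5 + 15 + 16
nu = 55

55


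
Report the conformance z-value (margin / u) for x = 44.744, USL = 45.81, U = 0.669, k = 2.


u = U / k = 0.669 / 2 = 0.3345
margin = |USL - x| = |45.81 - 44.744| = 1.066
z = margin / u = 1.066 / 0.3345
z = 3.1868

3.1868


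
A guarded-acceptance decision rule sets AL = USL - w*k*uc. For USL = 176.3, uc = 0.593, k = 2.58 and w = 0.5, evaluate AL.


U = k * uc = 2.58 * 0.593 = 1.52994
guard band g = w * U = 0.5 * 1.52994 = 0.76497
AL = USL - g = 176.3 - 0.76497
AL = 175.5350

175.5350


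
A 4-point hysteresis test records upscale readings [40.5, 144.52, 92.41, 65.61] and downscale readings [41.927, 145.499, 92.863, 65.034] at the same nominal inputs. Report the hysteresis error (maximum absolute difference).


|40.5 - 41.927| = 1.4270
|144.52 - 145.499| = 0.9790
|92.41 - 92.863| = 0.4530
|65.61 - 65.034| = 0.5760
hysteresis = max(diffs) = 1.4270

1.4270


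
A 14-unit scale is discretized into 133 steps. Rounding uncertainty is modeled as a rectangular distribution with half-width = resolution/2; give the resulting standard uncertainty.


resolution = range / divisions
resolution = 14 / 133 = 0.10526316
u_res = resolution / (2*sqrt(3))
u_res = 0.10526316 / 3.4641016
u_res = 0.0304

0.0304


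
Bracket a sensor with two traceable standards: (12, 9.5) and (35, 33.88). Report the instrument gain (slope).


slope = (y2 - y1) / (x2 - x1)
= (33.88 - 9.5) / (35 - 12)
= 24.3800 / 23
= 1.0600

1.0600


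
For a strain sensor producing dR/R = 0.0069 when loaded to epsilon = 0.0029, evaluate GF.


GF = (dR/R) / epsilon
= 0.0069 / 0.0029
= 2.3793

2.3793


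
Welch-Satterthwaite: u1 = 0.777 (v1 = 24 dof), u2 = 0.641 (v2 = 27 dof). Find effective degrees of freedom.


uc = sqrt(u1^2 + u2^2) = sqrt(0.777^2 + 0.641^2) = 1.0072785
v_eff = uc^4 / (u1^4/v1 + u2^4/v2)
= 1.0072785^4 / (0.777^4/24 + 0.641^4/27)
= 1.0294334 / 0.02143974
v_eff = 48.0152

48.0152


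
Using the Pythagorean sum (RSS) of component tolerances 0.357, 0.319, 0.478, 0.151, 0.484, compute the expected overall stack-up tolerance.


RSS = sqrt(0.357^2 + 0.319^2 + 0.478^2 + 0.151^2 + 0.484^2)
= sqrt(0.714751)
= 0.8454

0.8454


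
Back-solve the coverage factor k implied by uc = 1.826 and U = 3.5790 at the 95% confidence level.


k = U / uc
k = 3.5790 / 1.826
k = 1.96

1.96


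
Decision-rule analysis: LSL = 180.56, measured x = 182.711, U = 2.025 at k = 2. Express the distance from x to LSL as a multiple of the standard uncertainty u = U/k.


u = U / k = 2.025 / 2 = 1.0125
margin = |LSL - x| = |180.56 - 182.711| = 2.151
z = margin / u = 2.151 / 1.0125
z = 2.1244

2.1244


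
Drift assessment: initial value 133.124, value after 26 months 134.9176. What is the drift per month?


rate = (v2 - v1) / months
= (134.9176 - 133.124) / 26
= 1.7936 / 26
= 0.0690

0.0690


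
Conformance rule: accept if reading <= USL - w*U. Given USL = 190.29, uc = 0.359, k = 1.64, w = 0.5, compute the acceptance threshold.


U = k * uc = 1.64 * 0.359 = 0.58876
guard band g = w * U = 0.5 * 0.58876 = 0.29438
AL = USL - g = 190.29 - 0.29438
AL = 189.9956

189.9956


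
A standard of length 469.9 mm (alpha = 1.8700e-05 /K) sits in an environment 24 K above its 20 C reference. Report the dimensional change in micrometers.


dL = L * alpha * dT
= 469.9 * 1.8700e-05 * 24
= 0.2108911 mm
dL_um = 0.2108911 * 1000 = 210.8911 um

210.8911


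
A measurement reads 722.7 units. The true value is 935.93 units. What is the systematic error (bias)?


Systematic error = measured - true
= 722.7 - 935.93
= -213.2300

-213.2300


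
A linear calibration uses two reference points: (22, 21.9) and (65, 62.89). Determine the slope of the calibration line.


slope = (y2 - y1) / (x2 - x1)
= (62.89 - 21.9) / (65 - 22)
= 40.9900 / 43
= 0.9533

0.9533


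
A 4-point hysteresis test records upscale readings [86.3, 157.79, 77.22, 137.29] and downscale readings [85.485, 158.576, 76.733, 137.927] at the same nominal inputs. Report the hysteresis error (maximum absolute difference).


|86.3 - 85.485| = 0.8150
|157.79 - 158.576| = 0.7860
|77.22 - 76.733| = 0.4870
|137.29 - 137.927| = 0.6370
hysteresis = max(diffs) = 0.8150

0.8150


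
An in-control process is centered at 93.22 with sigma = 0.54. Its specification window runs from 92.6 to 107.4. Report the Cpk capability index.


Cpu = (USL - mean) / (3*sigma) = (107.4 - 93.22) / (3*0.54) = 8.7531
Cpl = (mean - LSL) / (3*sigma) = (93.22 - 92.6) / (3*0.54) = 0.3827
Cpk = min(Cpu, Cpl) = 0.3827

0.3827


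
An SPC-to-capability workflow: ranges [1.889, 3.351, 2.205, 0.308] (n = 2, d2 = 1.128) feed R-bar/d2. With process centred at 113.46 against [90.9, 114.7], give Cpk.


R_bar = (1.889 + 3.351 + 2.205 + 0.308) / 4 = 1.93825
sigma = R_bar / d2 = 1.93825 / 1.128 = 1.7183067
Cp = (USL - LSL)/(6*sigma) = (114.7 - 90.9)/(6*1.7183067) = 2.3085
Cpu = (114.7 - 113.46)/(3*1.7183067) = 0.2405
Cpl = (113.46 - 90.9)/(3*1.7183067) = 4.3764
Cpk = min(Cpu, Cpl) = 0.2405

0.2405


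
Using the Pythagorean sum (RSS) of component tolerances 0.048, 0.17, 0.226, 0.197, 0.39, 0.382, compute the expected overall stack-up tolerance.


RSS = sqrt(0.048^2 + 0.17^2 + 0.226^2 + 0.197^2 + 0.39^2 + 0.382^2)
= sqrt(0.419113)
= 0.6474

0.6474


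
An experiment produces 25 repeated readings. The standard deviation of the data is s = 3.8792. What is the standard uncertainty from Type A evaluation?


u_A = s / sqrt(n)
u_A = 3.8792 / sqrt(25)
u_A = 3.8792 / 5
u_A = 0.7758

0.7758
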